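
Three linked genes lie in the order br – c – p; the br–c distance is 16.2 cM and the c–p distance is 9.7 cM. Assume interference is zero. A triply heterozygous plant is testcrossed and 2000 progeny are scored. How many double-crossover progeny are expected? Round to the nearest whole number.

Map distances give recombination frequencies of 0.162 and 0.097 for the two intervals.
With no interference, expected double-crossover frequency = 0.162 × 0.097 = 0.01571.
Expected number = 0.01571 × 2000 = 31.43 ≈ 31.

31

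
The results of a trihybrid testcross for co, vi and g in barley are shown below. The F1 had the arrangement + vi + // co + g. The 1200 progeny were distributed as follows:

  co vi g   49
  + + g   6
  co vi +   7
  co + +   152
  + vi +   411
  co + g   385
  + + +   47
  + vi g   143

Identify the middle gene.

co

The two rarest classes, co vi + and + + g, are the double crossovers. Comparing them with the parentals, only the co allele has switched, so co is the middle locus and the order is vi – co – g.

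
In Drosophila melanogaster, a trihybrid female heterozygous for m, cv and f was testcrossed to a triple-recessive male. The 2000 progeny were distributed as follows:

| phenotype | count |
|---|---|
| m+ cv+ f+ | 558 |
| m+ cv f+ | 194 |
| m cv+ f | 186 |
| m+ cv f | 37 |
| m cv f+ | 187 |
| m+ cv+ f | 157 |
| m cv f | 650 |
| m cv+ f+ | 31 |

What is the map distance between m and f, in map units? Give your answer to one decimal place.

20.6 map units

The two most frequent reciprocal classes, m cv f and m+ cv+ f+, are the parental types, so the F1 was m cv f / m+ cv+ f+.
The two rarest classes, m+ cv f and m cv+ f+, are the double crossovers. Comparing them with the parentals, only the m allele has switched, so m is the middle locus and the order is f – m – cv.
Crossovers in the f–m interval produce the single-crossover classes m cv f+ and m+ cv+ f (187 + 157 = 344) plus the double crossovers (68).
RF(f–m) = (344 + 68) / 2000 = 412/2000 = 0.2060 → 20.6 map units.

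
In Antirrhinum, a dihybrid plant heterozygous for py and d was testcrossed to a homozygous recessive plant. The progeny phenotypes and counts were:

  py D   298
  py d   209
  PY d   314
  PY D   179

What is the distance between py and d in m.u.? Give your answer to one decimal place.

38.8 m.u.

The two most frequent classes, PY d (314) and py D (298), are the parental types, so the F1 was PY d / py D.
The recombinant classes are PY D and py d: 179 + 209 = 388.
Recombination frequency = 388/1000 = 0.3880 ≈ 38.8%, i.e. 38.8 m.u.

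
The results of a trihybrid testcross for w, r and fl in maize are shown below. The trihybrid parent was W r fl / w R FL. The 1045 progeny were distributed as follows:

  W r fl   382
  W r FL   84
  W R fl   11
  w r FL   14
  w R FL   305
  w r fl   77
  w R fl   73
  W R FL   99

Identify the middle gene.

The two rarest classes, W R fl and w r FL, are the double crossovers. Comparing them with the parentals, only the r allele has switched, so r is the middle locus and the order is w – r – fl.

r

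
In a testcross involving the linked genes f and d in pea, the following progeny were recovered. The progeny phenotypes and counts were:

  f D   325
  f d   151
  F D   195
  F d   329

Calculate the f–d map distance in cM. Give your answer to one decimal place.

The two most frequent classes, F d (329) and f D (325), are the parental types, so the F1 was F d / f D.
The recombinant classes are F D and f d: 195 + 151 = 346.
Recombination frequency = 346/1000 = 0.3460 ≈ 34.6%, i.e. 34.6 cM.

34.6 cM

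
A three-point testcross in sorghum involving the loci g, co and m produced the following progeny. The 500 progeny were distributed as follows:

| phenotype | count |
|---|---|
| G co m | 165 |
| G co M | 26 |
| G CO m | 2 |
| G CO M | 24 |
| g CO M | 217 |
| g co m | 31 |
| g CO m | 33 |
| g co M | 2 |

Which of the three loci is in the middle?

co

The two most frequent reciprocal classes, g CO M and G co m, are the parental types, so the F1 was g CO M / G co m.
The two rarest classes, g co M and G CO m, are the double crossovers. Comparing them with the parentals, only the co allele has switched, so co is the middle locus and the order is g – co – m.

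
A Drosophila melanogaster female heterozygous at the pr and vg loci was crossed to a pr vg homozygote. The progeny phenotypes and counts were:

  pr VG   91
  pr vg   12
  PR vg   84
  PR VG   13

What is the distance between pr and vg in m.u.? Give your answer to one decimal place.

12.5 m.u.

The two most frequent classes, PR vg (84) and pr VG (91), are the parental types, so the F1 was PR vg / pr VG.
The recombinant classes are PR VG and pr vg: 13 + 12 = 25.
Recombination frequency = 25/200 = 0.1250 ≈ 12.5%, i.e. 12.5 m.u.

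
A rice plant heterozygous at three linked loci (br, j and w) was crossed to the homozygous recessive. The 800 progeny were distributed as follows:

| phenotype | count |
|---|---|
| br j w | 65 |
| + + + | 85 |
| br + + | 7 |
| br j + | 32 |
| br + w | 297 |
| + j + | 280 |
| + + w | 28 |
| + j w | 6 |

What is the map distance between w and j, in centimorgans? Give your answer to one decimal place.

The two most frequent reciprocal classes, br + w and + j +, are the parental types, so the F1 was br + w / + j +.
The two rarest classes, br + + and + j w, are the double crossovers. Comparing them with the parentals, only the w allele has switched, so w is the middle locus and the order is j – w – br.
Crossovers in the j–w interval produce the single-crossover classes br j w and + + + (65 + 85 = 150) plus the double crossovers (13).
RF(j–w) = (150 + 13) / 800 = 163/800 = 0.2037 → 20.4 centimorgans.

20.4 centimorgans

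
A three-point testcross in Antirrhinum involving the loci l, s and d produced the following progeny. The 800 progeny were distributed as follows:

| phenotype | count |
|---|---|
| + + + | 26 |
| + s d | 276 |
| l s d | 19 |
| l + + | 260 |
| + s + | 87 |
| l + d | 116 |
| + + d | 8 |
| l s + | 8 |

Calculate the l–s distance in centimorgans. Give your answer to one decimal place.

7.6 centimorgans

The two most frequent reciprocal classes, l + + and + s d, are the parental types, so the F1 was l + + / + s d.
The two rarest classes, l s + and + + d, are the double crossovers. Comparing them with the parentals, only the s allele has switched, so s is the middle locus and the order is l – s – d.
Crossovers in the l–s interval produce the single-crossover classes + + + and l s d (26 + 19 = 45) plus the double crossovers (16).
RF(l–s) = (45 + 16) / 800 = 61/800 = 0.0762 → 7.6 centimorgans.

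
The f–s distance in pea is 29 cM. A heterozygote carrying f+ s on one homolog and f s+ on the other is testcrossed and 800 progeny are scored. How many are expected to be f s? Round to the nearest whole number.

116

A map distance of 29 cM corresponds to a recombination frequency of 0.290.
The F1 is f+ s / f s+, so f s is a recombinant gamete class with expected frequency r/2 = 0.290/2 = 0.1450.
Expected number = 0.1450 × 800 = 116.00 ≈ 116.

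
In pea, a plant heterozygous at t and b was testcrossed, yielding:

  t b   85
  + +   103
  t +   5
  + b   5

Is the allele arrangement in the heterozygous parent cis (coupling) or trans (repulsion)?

cis

The two most frequent classes are + + (103) and t b (85); these are the parental (non-recombinant) types.
So the F1 carried + + on one chromosome and t b on the other — the recessive alleles are on the same chromosome (cis / coupling).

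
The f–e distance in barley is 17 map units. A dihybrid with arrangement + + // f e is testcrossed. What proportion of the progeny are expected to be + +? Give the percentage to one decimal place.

41.5%

A map distance of 17 map units corresponds to a recombination frequency of 0.170.
The F1 is + + / f e, so + + is a parental gamete class with expected frequency (1 − r)/2 = 0.830/2 = 0.4150.
That is 0.4150 = 41.5% of the progeny.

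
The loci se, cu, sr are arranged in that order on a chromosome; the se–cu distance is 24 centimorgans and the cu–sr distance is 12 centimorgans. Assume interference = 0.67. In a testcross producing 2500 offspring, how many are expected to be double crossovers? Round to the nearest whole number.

Map distances give recombination frequencies of 0.240 and 0.120 for the two intervals.
With interference 0.67 (so coincidence = 0.33), expected double-crossover frequency = 0.240 × 0.120 × 0.33 = 0.00950.
Expected number = 0.00950 × 2500 = 23.76 ≈ 24.

24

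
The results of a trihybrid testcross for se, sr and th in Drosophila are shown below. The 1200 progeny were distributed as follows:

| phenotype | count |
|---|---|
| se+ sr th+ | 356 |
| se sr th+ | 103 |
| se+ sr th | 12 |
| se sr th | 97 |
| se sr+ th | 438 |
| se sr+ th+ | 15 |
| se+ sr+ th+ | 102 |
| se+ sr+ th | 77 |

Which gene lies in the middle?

The two most frequent reciprocal classes, se sr+ th and se+ sr th+, are the parental types, so the F1 was se sr+ th / se+ sr th+.
The two rarest classes, se sr+ th+ and se+ sr th, are the double crossovers. Comparing them with the parentals, only the th allele has switched, so th is the middle locus and the order is se – th – sr.

th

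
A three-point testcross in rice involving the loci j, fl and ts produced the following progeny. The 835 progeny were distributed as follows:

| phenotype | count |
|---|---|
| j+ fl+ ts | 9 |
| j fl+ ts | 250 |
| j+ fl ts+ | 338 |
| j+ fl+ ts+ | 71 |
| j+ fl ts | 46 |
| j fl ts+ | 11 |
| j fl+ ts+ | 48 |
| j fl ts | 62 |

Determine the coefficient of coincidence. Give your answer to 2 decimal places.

The two most frequent reciprocal classes, j+ fl ts+ and j fl+ ts, are the parental types, so the F1 was j+ fl ts+ / j fl+ ts.
The two rarest classes, j fl ts+ and j+ fl+ ts, are the double crossovers. Comparing them with the parentals, only the j allele has switched, so j is the middle locus and the order is fl – j – ts.
fl–j: (133 + 20)/835 = 0.1832; j–ts: (94 + 20)/835 = 0.1365.
Expected DCO frequency = 0.1832 × 0.1365 ≈ 0.02501; observed = 20/835 ≈ 0.02395.
Coefficient of coincidence = 0.02395/0.02501 ≈ 0.96.

0.96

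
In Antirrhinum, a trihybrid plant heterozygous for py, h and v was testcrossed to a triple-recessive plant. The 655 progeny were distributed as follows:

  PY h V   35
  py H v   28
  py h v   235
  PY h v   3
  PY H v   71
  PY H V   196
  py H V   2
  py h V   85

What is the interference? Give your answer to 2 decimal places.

The two most frequent reciprocal classes, PY H V and py h v, are the parental types, so the F1 was PY H V / py h v.
The two rarest classes, py H V and PY h v, are the double crossovers. Comparing them with the parentals, only the py allele has switched, so py is the middle locus and the order is v – py – h.
v–py: (156 + 5)/655 = 0.2458; py–h: (63 + 5)/655 = 0.1038.
Expected DCO frequency = 0.2458 × 0.1038 ≈ 0.02551; observed = 5/655 ≈ 0.00763.
Coefficient of coincidence = 0.00763/0.02551 ≈ 0.30; interference = 1 − 0.30 = 0.70.

0.70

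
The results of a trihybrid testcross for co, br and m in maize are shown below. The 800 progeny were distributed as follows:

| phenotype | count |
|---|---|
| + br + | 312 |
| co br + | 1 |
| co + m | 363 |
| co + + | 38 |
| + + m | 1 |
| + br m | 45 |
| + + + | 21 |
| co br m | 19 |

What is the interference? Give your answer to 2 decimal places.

0.55

The two most frequent reciprocal classes, + br + and co + m, are the parental types, so the F1 was + br + / co + m.
The two rarest classes, co br + and + + m, are the double crossovers. Comparing them with the parentals, only the co allele has switched, so co is the middle locus and the order is br – co – m.
br–co: (40 + 2)/800 = 0.0525; co–m: (83 + 2)/800 = 0.1062.
Expected DCO frequency = 0.0525 × 0.1062 ≈ 0.00558; observed = 2/800 ≈ 0.00250.
Coefficient of coincidence = 0.00250/0.00558 ≈ 0.45; interference = 1 − 0.45 = 0.55.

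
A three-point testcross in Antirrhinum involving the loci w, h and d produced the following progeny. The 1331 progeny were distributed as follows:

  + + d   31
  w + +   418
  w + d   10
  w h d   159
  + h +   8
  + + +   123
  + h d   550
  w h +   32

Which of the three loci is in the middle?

The two most frequent reciprocal classes, + h d and w + +, are the parental types, so the F1 was + h d / w + +.
The two rarest classes, + h + and w + d, are the double crossovers. Comparing them with the parentals, only the d allele has switched, so d is the middle locus and the order is h – d – w.

d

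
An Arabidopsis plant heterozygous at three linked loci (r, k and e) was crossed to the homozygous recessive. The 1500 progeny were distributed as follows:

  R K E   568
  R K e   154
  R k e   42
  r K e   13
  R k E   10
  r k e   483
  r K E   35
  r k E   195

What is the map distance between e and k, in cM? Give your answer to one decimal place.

The two most frequent reciprocal classes, r k e and R K E, are the parental types, so the F1 was r k e / R K E.
The two rarest classes, r K e and R k E, are the double crossovers. Comparing them with the parentals, only the k allele has switched, so k is the middle locus and the order is e – k – r.
Crossovers in the e–k interval produce the single-crossover classes r k E and R K e (195 + 154 = 349) plus the double crossovers (23).
RF(e–k) = (349 + 23) / 1500 = 372/1500 = 0.2480 → 24.8 cM.

24.8 cM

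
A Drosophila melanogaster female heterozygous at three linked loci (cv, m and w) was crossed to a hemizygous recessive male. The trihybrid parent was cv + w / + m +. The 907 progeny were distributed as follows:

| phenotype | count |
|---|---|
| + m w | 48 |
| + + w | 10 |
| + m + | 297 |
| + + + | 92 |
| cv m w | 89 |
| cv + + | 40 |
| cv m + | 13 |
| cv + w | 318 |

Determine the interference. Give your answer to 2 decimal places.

The two rarest classes, + + w and cv m +, are the double crossovers. Comparing them with the parentals, only the cv allele has switched, so cv is the middle locus and the order is w – cv – m.
w–cv: (88 + 23)/907 = 0.1224; cv–m: (181 + 23)/907 = 0.2249.
Expected DCO frequency = 0.1224 × 0.2249 ≈ 0.02753; observed = 23/907 ≈ 0.02536.
Coefficient of coincidence = 0.02536/0.02753 ≈ 0.92; interference = 1 − 0.92 = 0.08.

0.08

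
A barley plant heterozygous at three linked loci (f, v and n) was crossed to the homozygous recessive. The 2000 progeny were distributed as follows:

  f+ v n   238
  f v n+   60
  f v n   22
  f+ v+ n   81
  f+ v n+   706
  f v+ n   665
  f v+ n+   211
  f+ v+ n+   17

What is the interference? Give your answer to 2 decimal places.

0.11

The two most frequent reciprocal classes, f v+ n and f+ v n+, are the parental types, so the F1 was f v+ n / f+ v n+.
The two rarest classes, f v n and f+ v+ n+, are the double crossovers. Comparing them with the parentals, only the v allele has switched, so v is the middle locus and the order is n – v – f.
n–v: (449 + 39)/2000 = 0.2440; v–f: (141 + 39)/2000 = 0.0900.
Expected DCO frequency = 0.2440 × 0.0900 ≈ 0.02196; observed = 39/2000 ≈ 0.01950.
Coefficient of coincidence = 0.01950/0.02196 ≈ 0.89; interference = 1 − 0.89 = 0.11.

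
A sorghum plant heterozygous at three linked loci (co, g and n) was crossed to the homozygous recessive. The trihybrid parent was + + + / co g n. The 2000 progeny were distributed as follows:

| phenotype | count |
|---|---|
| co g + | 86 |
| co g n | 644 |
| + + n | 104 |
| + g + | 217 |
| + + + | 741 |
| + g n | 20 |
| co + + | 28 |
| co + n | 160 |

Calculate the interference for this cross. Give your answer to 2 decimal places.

The two rarest classes, co + + and + g n, are the double crossovers. Comparing them with the parentals, only the co allele has switched, so co is the middle locus and the order is g – co – n.
g–co: (377 + 48)/2000 = 0.2125; co–n: (190 + 48)/2000 = 0.1190.
Expected DCO frequency = 0.2125 × 0.1190 ≈ 0.02529; observed = 48/2000 ≈ 0.02400.
Coefficient of coincidence = 0.02400/0.02529 ≈ 0.95; interference = 1 − 0.95 = 0.05.

0.05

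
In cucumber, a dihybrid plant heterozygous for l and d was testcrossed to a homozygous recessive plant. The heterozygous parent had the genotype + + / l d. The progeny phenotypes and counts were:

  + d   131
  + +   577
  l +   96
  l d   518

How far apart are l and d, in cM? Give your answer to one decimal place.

The recombinant classes are + d and l +: 131 + 96 = 227.
Recombination frequency = 227/1322 = 0.1717 ≈ 17.2%, i.e. 17.2 cM.

17.2 cM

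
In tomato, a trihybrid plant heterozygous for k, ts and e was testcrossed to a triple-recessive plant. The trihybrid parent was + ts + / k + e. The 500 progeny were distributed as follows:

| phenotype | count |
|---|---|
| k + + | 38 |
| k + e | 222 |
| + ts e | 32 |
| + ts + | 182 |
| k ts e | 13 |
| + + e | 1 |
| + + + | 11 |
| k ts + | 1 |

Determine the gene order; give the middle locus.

The two rarest classes, k ts + and + + e, are the double crossovers. Comparing them with the parentals, only the k allele has switched, so k is the middle locus and the order is ts – k – e.

k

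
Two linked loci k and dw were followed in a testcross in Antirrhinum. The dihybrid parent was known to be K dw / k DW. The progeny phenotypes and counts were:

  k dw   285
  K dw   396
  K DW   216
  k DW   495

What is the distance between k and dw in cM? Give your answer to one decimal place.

The recombinant classes are K DW and k dw: 216 + 285 = 501.
Recombination frequency = 501/1392 = 0.3599 ≈ 36.0%, i.e. 36.0 cM.

36.0 cM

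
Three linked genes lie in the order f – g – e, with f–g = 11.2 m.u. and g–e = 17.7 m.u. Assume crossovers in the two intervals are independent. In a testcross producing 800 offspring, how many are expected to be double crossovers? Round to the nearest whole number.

16

Map distances give recombination frequencies of 0.112 and 0.177 for the two intervals.
With no interference, expected double-crossover frequency = 0.112 × 0.177 = 0.01982.
Expected number = 0.01982 × 800 = 15.86 ≈ 16.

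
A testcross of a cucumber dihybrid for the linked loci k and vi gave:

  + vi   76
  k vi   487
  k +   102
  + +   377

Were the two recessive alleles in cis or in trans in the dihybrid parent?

The two most frequent classes are + + (377) and k vi (487); these are the parental (non-recombinant) types.
So the F1 carried + + on one chromosome and k vi on the other — the recessive alleles are on the same chromosome (cis / coupling).

cis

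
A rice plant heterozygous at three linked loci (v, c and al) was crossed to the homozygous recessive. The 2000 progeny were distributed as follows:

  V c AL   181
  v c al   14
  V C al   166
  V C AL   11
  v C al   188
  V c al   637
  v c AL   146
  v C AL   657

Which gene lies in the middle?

v

The two most frequent reciprocal classes, v C AL and V c al, are the parental types, so the F1 was v C AL / V c al.
The two rarest classes, V C AL and v c al, are the double crossovers. Comparing them with the parentals, only the v allele has switched, so v is the middle locus and the order is al – v – c.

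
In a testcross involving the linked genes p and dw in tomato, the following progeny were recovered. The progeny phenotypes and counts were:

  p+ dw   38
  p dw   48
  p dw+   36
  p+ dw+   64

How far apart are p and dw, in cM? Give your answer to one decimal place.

39.8 cM

The two most frequent classes, p+ dw+ (64) and p dw (48), are the parental types, so the F1 was p+ dw+ / p dw.
The recombinant classes are p+ dw and p dw+: 38 + 36 = 74.
Recombination frequency = 74/186 = 0.3978 ≈ 39.8%, i.e. 39.8 cM.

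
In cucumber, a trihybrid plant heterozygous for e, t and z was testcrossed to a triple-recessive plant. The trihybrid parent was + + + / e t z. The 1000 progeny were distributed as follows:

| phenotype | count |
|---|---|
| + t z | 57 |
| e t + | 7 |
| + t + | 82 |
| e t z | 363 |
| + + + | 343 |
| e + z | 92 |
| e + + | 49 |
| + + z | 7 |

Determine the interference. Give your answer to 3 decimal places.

The two rarest classes, + + z and e t +, are the double crossovers. Comparing them with the parentals, only the z allele has switched, so z is the middle locus and the order is e – z – t.
e–z: (106 + 14)/1000 = 0.1200; z–t: (174 + 14)/1000 = 0.1880.
Expected DCO frequency = 0.1200 × 0.1880 ≈ 0.02256; observed = 14/1000 ≈ 0.01400.
Coefficient of coincidence = 0.01400/0.02256 ≈ 0.621; interference = 1 − 0.621 = 0.379.

0.379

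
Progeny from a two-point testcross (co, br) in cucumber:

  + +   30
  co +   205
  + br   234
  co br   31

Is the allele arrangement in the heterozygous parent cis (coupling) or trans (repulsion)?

trans

The two most frequent classes are + br (234) and co + (205); these are the parental (non-recombinant) types.
So the F1 carried + br on one chromosome and co + on the other — the recessive alleles are on opposite chromosomes (trans / repulsion).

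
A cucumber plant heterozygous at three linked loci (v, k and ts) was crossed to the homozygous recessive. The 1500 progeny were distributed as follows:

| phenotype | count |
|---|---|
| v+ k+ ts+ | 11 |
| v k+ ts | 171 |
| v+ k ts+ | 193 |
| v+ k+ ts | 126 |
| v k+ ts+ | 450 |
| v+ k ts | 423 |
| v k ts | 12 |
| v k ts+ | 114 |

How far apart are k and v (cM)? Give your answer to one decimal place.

The two most frequent reciprocal classes, v k+ ts+ and v+ k ts, are the parental types, so the F1 was v k+ ts+ / v+ k ts.
The two rarest classes, v+ k+ ts+ and v k ts, are the double crossovers. Comparing them with the parentals, only the v allele has switched, so v is the middle locus and the order is ts – v – k.
Crossovers in the v–k interval produce the single-crossover classes v k ts+ and v+ k+ ts (114 + 126 = 240) plus the double crossovers (23).
RF(v–k) = (240 + 23) / 1500 = 263/1500 = 0.1753 → 17.5 cM.

17.5 cM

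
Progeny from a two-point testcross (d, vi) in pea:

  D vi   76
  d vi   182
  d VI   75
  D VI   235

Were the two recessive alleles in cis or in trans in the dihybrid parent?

cis

The two most frequent classes are D VI (235) and d vi (182); these are the parental (non-recombinant) types.
So the F1 carried D VI on one chromosome and d vi on the other — the recessive alleles are on the same chromosome (cis / coupling).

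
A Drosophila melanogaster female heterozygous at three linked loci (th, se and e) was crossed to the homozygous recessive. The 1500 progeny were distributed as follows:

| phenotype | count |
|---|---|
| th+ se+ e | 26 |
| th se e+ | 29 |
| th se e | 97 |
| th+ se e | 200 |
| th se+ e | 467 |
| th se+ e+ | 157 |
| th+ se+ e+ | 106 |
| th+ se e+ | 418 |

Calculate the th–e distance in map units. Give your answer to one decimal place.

The two most frequent reciprocal classes, th se+ e and th+ se e+, are the parental types, so the F1 was th se+ e / th+ se e+.
The two rarest classes, th+ se+ e and th se e+, are the double crossovers. Comparing them with the parentals, only the th allele has switched, so th is the middle locus and the order is se – th – e.
Crossovers in the th–e interval produce the single-crossover classes th se+ e+ and th+ se e (157 + 200 = 357) plus the double crossovers (55).
RF(th–e) = (357 + 55) / 1500 = 412/1500 = 0.2747 → 27.5 map units.

27.5 map units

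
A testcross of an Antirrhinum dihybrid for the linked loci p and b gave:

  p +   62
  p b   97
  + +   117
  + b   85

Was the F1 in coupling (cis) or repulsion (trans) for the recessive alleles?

The two most frequent classes are + + (117) and p b (97); these are the parental (non-recombinant) types.
So the F1 carried + + on one chromosome and p b on the other — the recessive alleles are on the same chromosome (cis / coupling).

cis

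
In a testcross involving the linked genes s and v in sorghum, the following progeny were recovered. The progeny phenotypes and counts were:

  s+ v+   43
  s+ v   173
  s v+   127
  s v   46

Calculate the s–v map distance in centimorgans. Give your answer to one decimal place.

The two most frequent classes, s+ v (173) and s v+ (127), are the parental types, so the F1 was s+ v / s v+.
The recombinant classes are s+ v+ and s v: 43 + 46 = 89.
Recombination frequency = 89/389 = 0.2288 ≈ 22.9%, i.e. 22.9 centimorgans.

22.9 centimorgans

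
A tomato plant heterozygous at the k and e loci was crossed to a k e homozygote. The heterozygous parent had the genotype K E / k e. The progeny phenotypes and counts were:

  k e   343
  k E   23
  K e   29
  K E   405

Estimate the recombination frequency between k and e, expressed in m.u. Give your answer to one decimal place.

6.5 m.u.

The recombinant classes are K e and k E: 29 + 23 = 52.
Recombination frequency = 52/800 = 0.0650 ≈ 6.5%, i.e. 6.5 m.u.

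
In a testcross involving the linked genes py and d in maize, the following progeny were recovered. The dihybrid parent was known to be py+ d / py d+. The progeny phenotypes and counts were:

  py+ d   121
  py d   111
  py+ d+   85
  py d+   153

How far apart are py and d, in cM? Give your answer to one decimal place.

The recombinant classes are py+ d+ and py d: 85 + 111 = 196.
Recombination frequency = 196/470 = 0.4170 ≈ 41.7%, i.e. 41.7 cM.

41.7 cM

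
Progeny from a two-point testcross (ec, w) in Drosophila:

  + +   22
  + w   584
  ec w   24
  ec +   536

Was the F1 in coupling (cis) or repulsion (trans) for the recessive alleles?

trans

The two most frequent classes are + w (584) and ec + (536); these are the parental (non-recombinant) types.
So the F1 carried + w on one chromosome and ec + on the other — the recessive alleles are on opposite chromosomes (trans / repulsion).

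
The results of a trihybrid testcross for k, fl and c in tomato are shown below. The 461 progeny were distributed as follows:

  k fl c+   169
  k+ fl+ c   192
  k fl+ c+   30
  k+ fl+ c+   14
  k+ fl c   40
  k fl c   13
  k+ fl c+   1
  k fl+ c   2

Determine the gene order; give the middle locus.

k

The two most frequent reciprocal classes, k fl c+ and k+ fl+ c, are the parental types, so the F1 was k fl c+ / k+ fl+ c.
The two rarest classes, k+ fl c+ and k fl+ c, are the double crossovers. Comparing them with the parentals, only the k allele has switched, so k is the middle locus and the order is fl – k – c.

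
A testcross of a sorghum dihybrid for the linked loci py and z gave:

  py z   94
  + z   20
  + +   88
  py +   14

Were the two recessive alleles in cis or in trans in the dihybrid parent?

The two most frequent classes are + + (88) and py z (94); these are the parental (non-recombinant) types.
So the F1 carried + + on one chromosome and py z on the other — the recessive alleles are on the same chromosome (cis / coupling).

cis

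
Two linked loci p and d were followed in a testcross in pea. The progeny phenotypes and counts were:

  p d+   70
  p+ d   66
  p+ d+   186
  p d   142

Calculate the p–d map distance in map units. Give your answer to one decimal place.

The two most frequent classes, p+ d+ (186) and p d (142), are the parental types, so the F1 was p+ d+ / p d.
The recombinant classes are p+ d and p d+: 66 + 70 = 136.
Recombination frequency = 136/464 = 0.2931 ≈ 29.3%, i.e. 29.3 map units.

29.3 map units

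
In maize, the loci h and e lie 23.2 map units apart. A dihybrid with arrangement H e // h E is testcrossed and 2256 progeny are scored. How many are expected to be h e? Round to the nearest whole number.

262

A map distance of 23.2 map units corresponds to a recombination frequency of 0.232.
The F1 is H e / h E, so h e is a recombinant gamete class with expected frequency r/2 = 0.232/2 = 0.1160.
Expected number = 0.1160 × 2256 = 261.70 ≈ 262.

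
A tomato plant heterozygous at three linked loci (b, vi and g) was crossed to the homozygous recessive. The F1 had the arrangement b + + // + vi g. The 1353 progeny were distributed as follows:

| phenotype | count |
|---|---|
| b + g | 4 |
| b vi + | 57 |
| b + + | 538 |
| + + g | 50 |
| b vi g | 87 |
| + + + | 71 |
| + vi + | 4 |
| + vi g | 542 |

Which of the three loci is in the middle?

The two rarest classes, b + g and + vi +, are the double crossovers. Comparing them with the parentals, only the g allele has switched, so g is the middle locus and the order is b – g – vi.

g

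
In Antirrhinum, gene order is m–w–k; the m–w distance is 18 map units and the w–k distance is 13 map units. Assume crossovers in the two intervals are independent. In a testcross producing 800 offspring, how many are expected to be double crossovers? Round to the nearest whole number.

Map distances give recombination frequencies of 0.180 and 0.130 for the two intervals.
With no interference, expected double-crossover frequency = 0.180 × 0.130 = 0.02340.
Expected number = 0.02340 × 800 = 18.72 ≈ 19.

19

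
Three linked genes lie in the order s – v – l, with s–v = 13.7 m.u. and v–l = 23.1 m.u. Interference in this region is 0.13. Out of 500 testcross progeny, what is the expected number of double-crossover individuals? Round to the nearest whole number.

14

Map distances give recombination frequencies of 0.137 and 0.231 for the two intervals.
With interference 0.13 (so coincidence = 0.87), expected double-crossover frequency = 0.137 × 0.231 × 0.87 = 0.02753.
Expected number = 0.02753 × 500 = 13.77 ≈ 14.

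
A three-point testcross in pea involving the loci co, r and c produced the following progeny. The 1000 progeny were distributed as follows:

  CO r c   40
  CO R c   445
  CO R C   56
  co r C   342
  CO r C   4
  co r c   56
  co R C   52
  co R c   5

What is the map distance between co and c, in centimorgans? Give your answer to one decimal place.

The two most frequent reciprocal classes, CO R c and co r C, are the parental types, so the F1 was CO R c / co r C.
The two rarest classes, co R c and CO r C, are the double crossovers. Comparing them with the parentals, only the co allele has switched, so co is the middle locus and the order is r – co – c.
Crossovers in the co–c interval produce the single-crossover classes CO R C and co r c (56 + 56 = 112) plus the double crossovers (9).
RF(co–c) = (112 + 9) / 1000 = 121/1000 = 0.1210 → 12.1 centimorgans.

12.1 centimorgans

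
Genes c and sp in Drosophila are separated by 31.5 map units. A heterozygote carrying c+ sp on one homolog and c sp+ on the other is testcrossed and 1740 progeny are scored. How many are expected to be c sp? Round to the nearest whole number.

A map distance of 31.5 map units corresponds to a recombination frequency of 0.315.
The F1 is c+ sp / c sp+, so c sp is a recombinant gamete class with expected frequency r/2 = 0.315/2 = 0.1575.
Expected number = 0.1575 × 1740 = 274.05 ≈ 274.

274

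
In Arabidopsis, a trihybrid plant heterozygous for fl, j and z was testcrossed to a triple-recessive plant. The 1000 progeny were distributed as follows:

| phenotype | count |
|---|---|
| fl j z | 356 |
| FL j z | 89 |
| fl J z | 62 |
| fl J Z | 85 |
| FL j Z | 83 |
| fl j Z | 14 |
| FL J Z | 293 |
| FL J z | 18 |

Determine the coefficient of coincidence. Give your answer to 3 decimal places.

The two most frequent reciprocal classes, fl j z and FL J Z, are the parental types, so the F1 was fl j z / FL J Z.
The two rarest classes, fl j Z and FL J z, are the double crossovers. Comparing them with the parentals, only the z allele has switched, so z is the middle locus and the order is j – z – fl.
j–z: (145 + 32)/1000 = 0.1770; z–fl: (174 + 32)/1000 = 0.2060.
Expected DCO frequency = 0.1770 × 0.2060 ≈ 0.03646; observed = 32/1000 ≈ 0.03200.
Coefficient of coincidence = 0.03200/0.03646 ≈ 0.878.

0.878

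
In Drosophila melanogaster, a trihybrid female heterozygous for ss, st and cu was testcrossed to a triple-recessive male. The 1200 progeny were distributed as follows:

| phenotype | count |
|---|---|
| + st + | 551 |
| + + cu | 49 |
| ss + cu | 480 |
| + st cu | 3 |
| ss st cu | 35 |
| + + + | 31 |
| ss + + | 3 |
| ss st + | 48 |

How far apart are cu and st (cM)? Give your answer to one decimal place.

The two most frequent reciprocal classes, + st + and ss + cu, are the parental types, so the F1 was + st + / ss + cu.
The two rarest classes, + st cu and ss + +, are the double crossovers. Comparing them with the parentals, only the cu allele has switched, so cu is the middle locus and the order is st – cu – ss.
Crossovers in the st–cu interval produce the single-crossover classes + + + and ss st cu (31 + 35 = 66) plus the double crossovers (6).
RF(st–cu) = (66 + 6) / 1200 = 72/1200 = 0.0600 → 6.0 cM.

6.0 cM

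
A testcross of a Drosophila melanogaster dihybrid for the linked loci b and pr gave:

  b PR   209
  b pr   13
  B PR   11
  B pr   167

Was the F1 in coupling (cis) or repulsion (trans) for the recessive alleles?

The two most frequent classes are B pr (167) and b PR (209); these are the parental (non-recombinant) types.
So the F1 carried B pr on one chromosome and b PR on the other — the recessive alleles are on opposite chromosomes (trans / repulsion).

trans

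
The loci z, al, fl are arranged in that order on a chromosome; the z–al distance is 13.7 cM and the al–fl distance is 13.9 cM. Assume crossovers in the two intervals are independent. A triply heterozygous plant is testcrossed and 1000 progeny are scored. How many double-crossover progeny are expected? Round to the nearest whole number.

Map distances give recombination frequencies of 0.137 and 0.139 for the two intervals.
With no interference, expected double-crossover frequency = 0.137 × 0.139 = 0.01904.
Expected number = 0.01904 × 1000 = 19.04 ≈ 19.

19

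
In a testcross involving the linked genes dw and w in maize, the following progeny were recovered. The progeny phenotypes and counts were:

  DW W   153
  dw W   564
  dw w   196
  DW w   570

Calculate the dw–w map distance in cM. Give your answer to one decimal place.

The two most frequent classes, DW w (570) and dw W (564), are the parental types, so the F1 was DW w / dw W.
The recombinant classes are DW W and dw w: 153 + 196 = 349.
Recombination frequency = 349/1483 = 0.2353 ≈ 23.5%, i.e. 23.5 cM.

23.5 cM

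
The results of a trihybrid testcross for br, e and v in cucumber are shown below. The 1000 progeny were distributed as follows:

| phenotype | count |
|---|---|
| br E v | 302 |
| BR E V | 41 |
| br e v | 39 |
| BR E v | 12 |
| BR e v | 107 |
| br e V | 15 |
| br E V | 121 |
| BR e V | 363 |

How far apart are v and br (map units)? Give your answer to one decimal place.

25.5 map units

The two most frequent reciprocal classes, BR e V and br E v, are the parental types, so the F1 was BR e V / br E v.
The two rarest classes, br e V and BR E v, are the double crossovers. Comparing them with the parentals, only the br allele has switched, so br is the middle locus and the order is v – br – e.
Crossovers in the v–br interval produce the single-crossover classes BR e v and br E V (107 + 121 = 228) plus the double crossovers (27).
RF(v–br) = (228 + 27) / 1000 = 255/1000 = 0.2550 → 25.5 map units.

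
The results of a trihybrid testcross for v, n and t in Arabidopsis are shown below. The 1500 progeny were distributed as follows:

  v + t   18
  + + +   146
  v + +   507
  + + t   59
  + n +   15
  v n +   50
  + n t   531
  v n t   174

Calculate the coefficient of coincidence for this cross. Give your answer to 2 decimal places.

0.99

The two most frequent reciprocal classes, v + + and + n t, are the parental types, so the F1 was v + + / + n t.
The two rarest classes, v + t and + n +, are the double crossovers. Comparing them with the parentals, only the t allele has switched, so t is the middle locus and the order is v – t – n.
v–t: (320 + 33)/1500 = 0.2353; t–n: (109 + 33)/1500 = 0.0947.
Expected DCO frequency = 0.2353 × 0.0947 ≈ 0.02228; observed = 33/1500 ≈ 0.02200.
Coefficient of coincidence = 0.02200/0.02228 ≈ 0.99.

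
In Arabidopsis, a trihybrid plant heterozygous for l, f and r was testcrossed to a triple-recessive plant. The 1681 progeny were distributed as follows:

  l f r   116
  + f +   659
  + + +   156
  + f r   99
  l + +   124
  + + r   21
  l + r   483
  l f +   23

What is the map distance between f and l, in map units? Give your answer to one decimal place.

The two most frequent reciprocal classes, + f + and l + r, are the parental types, so the F1 was + f + / l + r.
The two rarest classes, l f + and + + r, are the double crossovers. Comparing them with the parentals, only the l allele has switched, so l is the middle locus and the order is f – l – r.
Crossovers in the f–l interval produce the single-crossover classes + + + and l f r (156 + 116 = 272) plus the double crossovers (44).
RF(f–l) = (272 + 44) / 1681 = 316/1681 = 0.1880 → 18.8 map units.

18.8 map units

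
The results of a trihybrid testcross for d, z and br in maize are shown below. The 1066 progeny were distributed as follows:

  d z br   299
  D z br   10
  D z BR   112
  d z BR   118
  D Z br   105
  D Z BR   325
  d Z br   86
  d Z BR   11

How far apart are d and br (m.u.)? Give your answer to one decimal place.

The two most frequent reciprocal classes, D Z BR and d z br, are the parental types, so the F1 was D Z BR / d z br.
The two rarest classes, d Z BR and D z br, are the double crossovers. Comparing them with the parentals, only the d allele has switched, so d is the middle locus and the order is z – d – br.
Crossovers in the d–br interval produce the single-crossover classes D Z br and d z BR (105 + 118 = 223) plus the double crossovers (21).
RF(d–br) = (223 + 21) / 1066 = 244/1066 = 0.2289 → 22.9 m.u.

22.9 m.u.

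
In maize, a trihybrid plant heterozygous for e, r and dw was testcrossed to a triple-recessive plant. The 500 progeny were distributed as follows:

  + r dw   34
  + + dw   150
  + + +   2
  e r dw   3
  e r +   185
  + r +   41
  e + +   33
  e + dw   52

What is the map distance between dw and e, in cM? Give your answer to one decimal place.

The two most frequent reciprocal classes, + + dw and e r +, are the parental types, so the F1 was + + dw / e r +.
The two rarest classes, + + + and e r dw, are the double crossovers. Comparing them with the parentals, only the dw allele has switched, so dw is the middle locus and the order is r – dw – e.
Crossovers in the dw–e interval produce the single-crossover classes e + dw and + r + (52 + 41 = 93) plus the double crossovers (5).
RF(dw–e) = (93 + 5) / 500 = 98/500 = 0.1960 → 19.6 cM.

19.6 cM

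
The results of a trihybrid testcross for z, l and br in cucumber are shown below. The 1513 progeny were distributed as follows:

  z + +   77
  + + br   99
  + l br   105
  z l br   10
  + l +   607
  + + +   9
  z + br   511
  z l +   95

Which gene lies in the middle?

l

The two most frequent reciprocal classes, + l + and z + br, are the parental types, so the F1 was + l + / z + br.
The two rarest classes, + + + and z l br, are the double crossovers. Comparing them with the parentals, only the l allele has switched, so l is the middle locus and the order is z – l – br.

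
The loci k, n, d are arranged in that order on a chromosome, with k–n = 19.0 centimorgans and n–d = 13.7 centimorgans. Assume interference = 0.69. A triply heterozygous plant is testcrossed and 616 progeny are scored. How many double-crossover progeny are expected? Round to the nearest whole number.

5

Map distances give recombination frequencies of 0.190 and 0.137 for the two intervals.
With interference 0.69 (so coincidence = 0.31), expected double-crossover frequency = 0.190 × 0.137 × 0.31 = 0.00807.
Expected number = 0.00807 × 616 = 4.97 ≈ 5.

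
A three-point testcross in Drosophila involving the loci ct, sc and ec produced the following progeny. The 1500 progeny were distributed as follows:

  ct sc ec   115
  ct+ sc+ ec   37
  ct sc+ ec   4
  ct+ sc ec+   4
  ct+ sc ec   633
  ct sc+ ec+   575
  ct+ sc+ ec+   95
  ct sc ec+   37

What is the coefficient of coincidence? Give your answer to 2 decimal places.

The two most frequent reciprocal classes, ct+ sc ec and ct sc+ ec+, are the parental types, so the F1 was ct+ sc ec / ct sc+ ec+.
The two rarest classes, ct+ sc ec+ and ct sc+ ec, are the double crossovers. Comparing them with the parentals, only the ec allele has switched, so ec is the middle locus and the order is ct – ec – sc.
ct–ec: (210 + 8)/1500 = 0.1453; ec–sc: (74 + 8)/1500 = 0.0547.
Expected DCO frequency = 0.1453 × 0.0547 ≈ 0.00795; observed = 8/1500 ≈ 0.00533.
Coefficient of coincidence = 0.00533/0.00795 ≈ 0.67.

0.67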